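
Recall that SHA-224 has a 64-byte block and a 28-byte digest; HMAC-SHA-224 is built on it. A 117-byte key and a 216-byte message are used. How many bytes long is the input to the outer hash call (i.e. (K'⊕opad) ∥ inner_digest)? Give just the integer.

Key is 117 > 64 bytes, so it is hashed to 28 bytes then zero-padded to 64: |K'| = 64.
Outer input = (K'⊕opad) ∥ H(inner) → 64 + 28 = 92 bytes.

92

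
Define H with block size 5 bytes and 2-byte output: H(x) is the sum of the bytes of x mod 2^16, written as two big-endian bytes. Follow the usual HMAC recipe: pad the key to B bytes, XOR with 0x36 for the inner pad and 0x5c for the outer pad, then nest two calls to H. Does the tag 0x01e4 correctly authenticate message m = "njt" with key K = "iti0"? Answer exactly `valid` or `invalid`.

valid

Key "iti0" = 69 74 69 30 is 4 bytes ≤ B = 5; zero-pad to 5 bytes: K' = 69 74 69 30 00.
K' ⊕ ipad = 5f 42 5f 06 36; K' ⊕ opad = 35 28 35 6c 5c.
Inner hash: sum = 95+66+95+6+54+110+106+116 = 648 → 02 88.
Outer hash (recomputed tag): sum = 53+40+53+108+92+2+136 = 484 → 01 e4.
Recomputed tag = 01e4; claimed = 01e4 → match.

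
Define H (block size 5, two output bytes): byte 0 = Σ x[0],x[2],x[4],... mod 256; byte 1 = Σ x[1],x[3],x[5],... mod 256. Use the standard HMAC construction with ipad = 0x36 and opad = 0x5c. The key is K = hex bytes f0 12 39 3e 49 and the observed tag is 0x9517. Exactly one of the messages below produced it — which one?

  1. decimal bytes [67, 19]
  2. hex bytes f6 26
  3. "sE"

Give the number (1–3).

1

Key hex bytes f0 12 39 3e 49 is exactly B = 5 bytes: K' = f0 12 39 3e 49.
K' ⊕ ipad = c6 24 0f 08 7f; K' ⊕ opad = ac 4e 65 62 15.
m1: inner = H(c6 24 0f 08 7f 43 13) = 67 6f; tag = H(ac 4e 65 62 15 67 6f) = 9517 ← matches
m2: inner = H(c6 24 0f 08 7f f6 26) = 7a 22; tag = H(ac 4e 65 62 15 7a 22) = 482a
m3: inner = H(c6 24 0f 08 7f 73 45) = 99 9f; tag = H(ac 4e 65 62 15 99 9f) = c549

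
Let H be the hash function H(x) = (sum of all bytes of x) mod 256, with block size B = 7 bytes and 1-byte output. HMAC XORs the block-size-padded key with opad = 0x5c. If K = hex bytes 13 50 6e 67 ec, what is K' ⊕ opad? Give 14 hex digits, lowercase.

4f0c323bb05c5c

Key hex bytes 13 50 6e 67 ec is 5 bytes ≤ B = 7; zero-pad to 7 bytes: K' = 13 50 6e 67 ec 00 00.
XOR each byte with 0x5c: 13⊕5c=4f, 50⊕5c=0c, 6e⊕5c=32, 67⊕5c=3b, ec⊕5c=b0, 00⊕5c=5c, 00⊕5c=5c.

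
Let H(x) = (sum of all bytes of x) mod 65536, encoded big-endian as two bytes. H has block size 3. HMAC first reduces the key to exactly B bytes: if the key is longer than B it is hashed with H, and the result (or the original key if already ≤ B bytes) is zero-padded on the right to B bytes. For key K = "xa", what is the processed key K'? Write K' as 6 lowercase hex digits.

786100

Key "xa" = 78 61 is 2 bytes ≤ B = 3; zero-pad to 3 bytes: K' = 78 61 00.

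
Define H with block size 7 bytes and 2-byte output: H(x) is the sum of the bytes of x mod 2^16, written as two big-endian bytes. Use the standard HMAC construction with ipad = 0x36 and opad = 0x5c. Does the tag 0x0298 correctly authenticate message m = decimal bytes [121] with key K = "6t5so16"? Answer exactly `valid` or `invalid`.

Key "6t5so16" = 36 74 35 73 6f 31 36 is exactly B = 7 bytes: K' = 36 74 35 73 6f 31 36.
K' ⊕ ipad = 00 42 03 45 59 07 00; K' ⊕ opad = 6a 28 69 2f 33 6d 6a.
Inner hash: sum = 0+66+3+69+89+7+0+121 = 355 → 01 63.
Outer hash (recomputed tag): sum = 106+40+105+47+51+109+106+1+99 = 664 → 02 98.
Recomputed tag = 0298; claimed = 0298 → match.

valid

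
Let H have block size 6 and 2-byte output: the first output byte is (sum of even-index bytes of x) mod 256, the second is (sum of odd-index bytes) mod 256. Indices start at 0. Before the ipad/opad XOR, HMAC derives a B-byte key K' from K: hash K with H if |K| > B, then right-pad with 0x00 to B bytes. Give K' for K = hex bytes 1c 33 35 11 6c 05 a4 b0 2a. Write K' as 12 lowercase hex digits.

|K| = 9 > B = 6, so first hash the key.
H(K): even-index sum = 395 mod 256 = 139; odd-index sum = 249 mod 256 = 249 → 8b f9.
Zero-pad H(K) = 8b f9 to 6 bytes: K' = 8b f9 00 00 00 00.

8bf900000000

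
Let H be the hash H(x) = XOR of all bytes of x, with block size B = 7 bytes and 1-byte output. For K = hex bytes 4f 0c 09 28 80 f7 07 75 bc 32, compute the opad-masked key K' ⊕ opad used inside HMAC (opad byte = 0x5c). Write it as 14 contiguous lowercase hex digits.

b55c5c5c5c5c5c

Key hex bytes 4f 0c 09 28 80 f7 07 75 bc 32 is 10 bytes > B = 7, so hash it first: H(key) = e9, then zero-pad to 7 bytes: K' = e9 00 00 00 00 00 00.
XOR each byte with 0x5c: e9⊕5c=b5, 00⊕5c=5c, 00⊕5c=5c, 00⊕5c=5c, 00⊕5c=5c, 00⊕5c=5c, 00⊕5c=5c.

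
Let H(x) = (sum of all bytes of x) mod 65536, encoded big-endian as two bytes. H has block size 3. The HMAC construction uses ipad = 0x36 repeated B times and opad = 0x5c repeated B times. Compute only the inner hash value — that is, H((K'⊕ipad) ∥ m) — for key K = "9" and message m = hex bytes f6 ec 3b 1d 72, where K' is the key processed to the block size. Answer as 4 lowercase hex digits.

0327

Key "9" = 39 is 1 byte ≤ B = 3; zero-pad to 3 bytes: K' = 39 00 00.
K' ⊕ ipad = 0f 36 36.
Inner input = 0f 36 36 ∥ f6 ec 3b 1d 72.
Inner hash: sum = 15+54+54+246+236+59+29+114 = 807 → 03 27.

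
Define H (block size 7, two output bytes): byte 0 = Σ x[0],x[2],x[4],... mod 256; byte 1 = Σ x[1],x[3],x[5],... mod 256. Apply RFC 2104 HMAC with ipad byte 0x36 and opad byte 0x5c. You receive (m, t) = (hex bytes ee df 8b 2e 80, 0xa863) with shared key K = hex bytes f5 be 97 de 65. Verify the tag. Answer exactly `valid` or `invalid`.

Key hex bytes f5 be 97 de 65 is 5 bytes ≤ B = 7; zero-pad to 7 bytes: K' = f5 be 97 de 65 00 00.
K' ⊕ ipad = c3 88 a1 e8 53 36 36; K' ⊕ opad = a9 e2 cb 82 39 5c 5c.
Inner hash: even-index sum = 762 mod 256 = 250; odd-index sum = 927 mod 256 = 159 → fa 9f.
Outer hash (recomputed tag): even-index sum = 680 mod 256 = 168; odd-index sum = 698 mod 256 = 186 → a8 ba.
Recomputed tag = a8ba; claimed = a863 → mismatch.

invalid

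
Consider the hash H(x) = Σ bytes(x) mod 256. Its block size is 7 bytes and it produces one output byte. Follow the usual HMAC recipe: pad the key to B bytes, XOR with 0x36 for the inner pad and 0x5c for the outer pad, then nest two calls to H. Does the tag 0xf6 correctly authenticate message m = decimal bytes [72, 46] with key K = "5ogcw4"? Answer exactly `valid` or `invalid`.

valid

Key "5ogcw4" = 35 6f 67 63 77 34 is 6 bytes ≤ B = 7; zero-pad to 7 bytes: K' = 35 6f 67 63 77 34 00.
K' ⊕ ipad = 03 59 51 55 41 02 36; K' ⊕ opad = 69 33 3b 3f 2b 68 5c.
Inner hash: sum = 3+89+81+85+65+2+54+72+46 = 497; mod 256 = 241 → f1.
Outer hash (recomputed tag): sum = 105+51+59+63+43+104+92+241 = 758; mod 256 = 246 → f6.
Recomputed tag = f6; claimed = f6 → match.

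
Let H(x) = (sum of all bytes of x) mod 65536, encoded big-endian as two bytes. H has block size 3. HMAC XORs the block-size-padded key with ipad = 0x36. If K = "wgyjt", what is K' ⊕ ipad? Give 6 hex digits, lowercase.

Key "wgyjt" = 77 67 79 6a 74 is 5 bytes > B = 3, so hash it first: H(key) = 02 35, then zero-pad to 3 bytes: K' = 02 35 00.
XOR each byte with 0x36: 02⊕36=34, 35⊕36=03, 00⊕36=36.

340336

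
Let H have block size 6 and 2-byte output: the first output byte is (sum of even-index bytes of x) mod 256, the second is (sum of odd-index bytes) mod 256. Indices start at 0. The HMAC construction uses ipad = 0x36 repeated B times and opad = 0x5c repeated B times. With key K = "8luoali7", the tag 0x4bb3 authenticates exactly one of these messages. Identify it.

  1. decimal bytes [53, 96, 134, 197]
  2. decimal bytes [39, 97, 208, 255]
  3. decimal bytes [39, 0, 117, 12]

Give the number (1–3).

1

Key "8luoali7" = 38 6c 75 6f 61 6c 69 37 is 8 bytes > B = 6, so hash it first: H(key) = 77 7e, then zero-pad to 6 bytes: K' = 77 7e 00 00 00 00.
K' ⊕ ipad = 41 48 36 36 36 36; K' ⊕ opad = 2b 22 5c 5c 5c 5c.
m1: inner = H(41 48 36 36 36 36 35 60 86 c5) = 68 d9; tag = H(2b 22 5c 5c 5c 5c 68 d9) = 4bb3 ← matches
m2: inner = H(41 48 36 36 36 36 27 61 d0 ff) = a4 14; tag = H(2b 22 5c 5c 5c 5c a4 14) = 87ee
m3: inner = H(41 48 36 36 36 36 27 00 75 0c) = 49 c0; tag = H(2b 22 5c 5c 5c 5c 49 c0) = 2c9a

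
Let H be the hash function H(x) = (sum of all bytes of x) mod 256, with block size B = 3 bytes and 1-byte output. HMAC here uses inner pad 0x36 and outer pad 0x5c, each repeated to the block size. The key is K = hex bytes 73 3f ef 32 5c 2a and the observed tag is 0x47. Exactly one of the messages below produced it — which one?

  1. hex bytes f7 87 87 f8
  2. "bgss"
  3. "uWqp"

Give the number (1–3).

2

Key hex bytes 73 3f ef 32 5c 2a is 6 bytes > B = 3, so hash it first: H(key) = 59, then zero-pad to 3 bytes: K' = 59 00 00.
K' ⊕ ipad = 6f 36 36; K' ⊕ opad = 05 5c 5c.
m1: inner = H(6f 36 36 f7 87 87 f8) = d8; tag = H(05 5c 5c d8) = 95
m2: inner = H(6f 36 36 62 67 73 73) = 8a; tag = H(05 5c 5c 8a) = 47 ← matches
m3: inner = H(6f 36 36 75 57 71 70) = 88; tag = H(05 5c 5c 88) = 45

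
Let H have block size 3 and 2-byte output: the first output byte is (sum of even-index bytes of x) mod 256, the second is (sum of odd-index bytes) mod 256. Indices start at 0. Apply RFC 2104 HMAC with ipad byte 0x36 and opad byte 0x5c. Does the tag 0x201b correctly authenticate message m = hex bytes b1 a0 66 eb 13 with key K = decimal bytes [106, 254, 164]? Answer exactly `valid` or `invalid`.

Key decimal bytes [106, 254, 164] = 6a fe a4 is exactly B = 3 bytes: K' = 6a fe a4.
K' ⊕ ipad = 5c c8 92; K' ⊕ opad = 36 a2 f8.
Inner hash: even-index sum = 633 mod 256 = 121; odd-index sum = 498 mod 256 = 242 → 79 f2.
Outer hash (recomputed tag): even-index sum = 544 mod 256 = 32; odd-index sum = 283 mod 256 = 27 → 20 1b.
Recomputed tag = 201b; claimed = 201b → match.

valid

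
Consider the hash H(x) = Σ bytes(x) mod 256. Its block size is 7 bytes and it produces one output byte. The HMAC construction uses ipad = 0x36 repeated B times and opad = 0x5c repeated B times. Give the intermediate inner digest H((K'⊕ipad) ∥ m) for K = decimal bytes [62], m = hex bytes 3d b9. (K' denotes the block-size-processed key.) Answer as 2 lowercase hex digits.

Key decimal bytes [62] = 3e is 1 byte ≤ B = 7; zero-pad to 7 bytes: K' = 3e 00 00 00 00 00 00.
K' ⊕ ipad = 08 36 36 36 36 36 36.
Inner input = 08 36 36 36 36 36 36 ∥ 3d b9.
Inner hash: sum = 8+54+54+54+54+54+54+61+185 = 578; mod 256 = 66 → 42.

42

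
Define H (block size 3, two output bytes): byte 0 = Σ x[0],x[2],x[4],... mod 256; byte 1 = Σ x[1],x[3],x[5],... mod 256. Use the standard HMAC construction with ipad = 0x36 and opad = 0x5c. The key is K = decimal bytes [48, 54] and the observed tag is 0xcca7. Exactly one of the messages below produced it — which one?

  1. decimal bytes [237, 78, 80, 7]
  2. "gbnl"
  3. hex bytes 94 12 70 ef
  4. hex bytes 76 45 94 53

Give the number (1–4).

Key decimal bytes [48, 54] = 30 36 is 2 bytes ≤ B = 3; zero-pad to 3 bytes: K' = 30 36 00.
K' ⊕ ipad = 06 00 36; K' ⊕ opad = 6c 6a 5c.
m1: inner = H(06 00 36 ed 4e 50 07) = 91 3d; tag = H(6c 6a 5c 91 3d) = 05fb
m2: inner = H(06 00 36 67 62 6e 6c) = 0a d5; tag = H(6c 6a 5c 0a d5) = 9d74
m3: inner = H(06 00 36 94 12 70 ef) = 3d 04; tag = H(6c 6a 5c 3d 04) = cca7 ← matches
m4: inner = H(06 00 36 76 45 94 53) = d4 0a; tag = H(6c 6a 5c d4 0a) = d23e

3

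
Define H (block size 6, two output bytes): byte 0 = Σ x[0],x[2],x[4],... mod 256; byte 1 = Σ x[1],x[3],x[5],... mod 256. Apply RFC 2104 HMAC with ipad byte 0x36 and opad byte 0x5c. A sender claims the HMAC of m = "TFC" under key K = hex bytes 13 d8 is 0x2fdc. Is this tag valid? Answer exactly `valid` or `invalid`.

Key hex bytes 13 d8 is 2 bytes ≤ B = 6; zero-pad to 6 bytes: K' = 13 d8 00 00 00 00.
K' ⊕ ipad = 25 ee 36 36 36 36; K' ⊕ opad = 4f 84 5c 5c 5c 5c.
Inner hash: even-index sum = 296 mod 256 = 40; odd-index sum = 416 mod 256 = 160 → 28 a0.
Outer hash (recomputed tag): even-index sum = 303 mod 256 = 47; odd-index sum = 476 mod 256 = 220 → 2f dc.
Recomputed tag = 2fdc; claimed = 2fdc → match.

valid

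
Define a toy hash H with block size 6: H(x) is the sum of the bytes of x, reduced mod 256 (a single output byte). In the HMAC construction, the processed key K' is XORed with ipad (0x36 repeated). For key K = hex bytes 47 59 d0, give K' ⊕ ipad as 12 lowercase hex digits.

716fe6363636

Key hex bytes 47 59 d0 is 3 bytes ≤ B = 6; zero-pad to 6 bytes: K' = 47 59 d0 00 00 00.
XOR each byte with 0x36: 47⊕36=71, 59⊕36=6f, d0⊕36=e6, 00⊕36=36, 00⊕36=36, 00⊕36=36.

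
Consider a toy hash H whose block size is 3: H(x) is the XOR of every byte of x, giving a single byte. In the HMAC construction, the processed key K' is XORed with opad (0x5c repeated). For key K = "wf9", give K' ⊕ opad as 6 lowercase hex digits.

2b3a65

Key "wf9" = 77 66 39 is exactly B = 3 bytes: K' = 77 66 39.
XOR each byte with 0x5c: 77⊕5c=2b, 66⊕5c=3a, 39⊕5c=65.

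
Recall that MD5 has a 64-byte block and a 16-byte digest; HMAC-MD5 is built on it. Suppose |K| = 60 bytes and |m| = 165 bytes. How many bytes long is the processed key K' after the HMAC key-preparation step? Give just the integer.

Key is 60 ≤ 64 bytes, zero-padded: |K'| = 64.

64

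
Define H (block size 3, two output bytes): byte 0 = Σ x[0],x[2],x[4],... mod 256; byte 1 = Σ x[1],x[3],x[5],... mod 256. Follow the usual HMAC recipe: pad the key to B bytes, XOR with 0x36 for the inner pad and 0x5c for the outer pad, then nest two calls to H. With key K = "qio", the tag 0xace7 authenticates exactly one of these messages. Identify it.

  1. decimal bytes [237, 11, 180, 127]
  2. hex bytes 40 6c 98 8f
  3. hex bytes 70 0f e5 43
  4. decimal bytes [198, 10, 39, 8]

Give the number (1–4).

Key "qio" = 71 69 6f is exactly B = 3 bytes: K' = 71 69 6f.
K' ⊕ ipad = 47 5f 59; K' ⊕ opad = 2d 35 33.
m1: inner = H(47 5f 59 ed 0b b4 7f) = 2a 00; tag = H(2d 35 33 2a 00) = 605f
m2: inner = H(47 5f 59 40 6c 98 8f) = 9b 37; tag = H(2d 35 33 9b 37) = 97d0
m3: inner = H(47 5f 59 70 0f e5 43) = f2 b4; tag = H(2d 35 33 f2 b4) = 1427
m4: inner = H(47 5f 59 c6 0a 27 08) = b2 4c; tag = H(2d 35 33 b2 4c) = ace7 ← matches

4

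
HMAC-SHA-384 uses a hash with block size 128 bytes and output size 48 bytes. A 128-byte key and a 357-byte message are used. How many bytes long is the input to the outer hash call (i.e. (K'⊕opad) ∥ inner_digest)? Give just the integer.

176

Key is 128 ≤ 128 bytes, zero-padded: |K'| = 128.
Outer input = (K'⊕opad) ∥ H(inner) → 128 + 48 = 176 bytes.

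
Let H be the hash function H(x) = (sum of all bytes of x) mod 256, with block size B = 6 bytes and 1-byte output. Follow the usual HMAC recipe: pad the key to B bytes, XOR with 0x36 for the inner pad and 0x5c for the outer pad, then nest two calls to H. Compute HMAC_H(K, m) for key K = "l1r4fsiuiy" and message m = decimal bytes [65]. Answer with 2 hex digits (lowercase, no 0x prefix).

85

Key "l1r4fsiuiy" = 6c 31 72 34 66 73 69 75 69 79 is 10 bytes > B = 6, so hash it first: H(key) = dc, then zero-pad to 6 bytes: K' = dc 00 00 00 00 00.
K' ⊕ ipad = ea 36 36 36 36 36.  K' ⊕ opad = 80 5c 5c 5c 5c 5c.
Inner input = (K'⊕ipad) ∥ m = ea 36 36 36 36 36 ∥ 41.
Inner hash: sum = 234+54+54+54+54+54+65 = 569; mod 256 = 57 → 39.
Outer input = (K'⊕opad) ∥ inner = 80 5c 5c 5c 5c 5c ∥ 39.
Outer hash (tag): sum = 128+92+92+92+92+92+57 = 645; mod 256 = 133 → 85.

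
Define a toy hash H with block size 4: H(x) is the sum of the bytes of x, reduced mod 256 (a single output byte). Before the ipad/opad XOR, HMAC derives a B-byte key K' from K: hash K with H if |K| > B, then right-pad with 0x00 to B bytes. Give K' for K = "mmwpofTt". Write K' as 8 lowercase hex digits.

5e000000

|K| = 8 > B = 4, so first hash the key.
H(K): sum = 109+109+119+112+111+102+84+116 = 862; mod 256 = 94 → 5e.
Zero-pad H(K) = 5e to 4 bytes: K' = 5e 00 00 00.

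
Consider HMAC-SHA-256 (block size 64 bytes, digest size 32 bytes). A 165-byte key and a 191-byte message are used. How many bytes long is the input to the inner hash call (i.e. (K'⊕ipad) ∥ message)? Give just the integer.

Key is 165 > 64 bytes, so it is hashed to 32 bytes then zero-padded to 64: |K'| = 64.
Inner input = (K'⊕ipad) ∥ m → 64 + 191 = 255 bytes.

255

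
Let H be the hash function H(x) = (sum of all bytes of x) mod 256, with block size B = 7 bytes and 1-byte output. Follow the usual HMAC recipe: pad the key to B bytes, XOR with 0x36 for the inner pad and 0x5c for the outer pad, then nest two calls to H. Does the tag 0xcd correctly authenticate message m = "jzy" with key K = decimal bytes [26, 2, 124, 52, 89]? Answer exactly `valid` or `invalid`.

valid

Key decimal bytes [26, 2, 124, 52, 89] = 1a 02 7c 34 59 is 5 bytes ≤ B = 7; zero-pad to 7 bytes: K' = 1a 02 7c 34 59 00 00.
K' ⊕ ipad = 2c 34 4a 02 6f 36 36; K' ⊕ opad = 46 5e 20 68 05 5c 5c.
Inner hash: sum = 44+52+74+2+111+54+54+106+122+121 = 740; mod 256 = 228 → e4.
Outer hash (recomputed tag): sum = 70+94+32+104+5+92+92+228 = 717; mod 256 = 205 → cd.
Recomputed tag = cd; claimed = cd → match.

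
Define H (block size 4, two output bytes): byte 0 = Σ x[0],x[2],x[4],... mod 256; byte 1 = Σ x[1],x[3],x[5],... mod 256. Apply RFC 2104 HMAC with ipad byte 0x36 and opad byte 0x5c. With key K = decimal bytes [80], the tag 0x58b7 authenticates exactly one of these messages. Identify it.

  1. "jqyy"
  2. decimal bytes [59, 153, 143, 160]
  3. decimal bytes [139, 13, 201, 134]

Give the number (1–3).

Key decimal bytes [80] = 50 is 1 byte ≤ B = 4; zero-pad to 4 bytes: K' = 50 00 00 00.
K' ⊕ ipad = 66 36 36 36; K' ⊕ opad = 0c 5c 5c 5c.
m1: inner = H(66 36 36 36 6a 71 79 79) = 7f 56; tag = H(0c 5c 5c 5c 7f 56) = e70e
m2: inner = H(66 36 36 36 3b 99 8f a0) = 66 a5; tag = H(0c 5c 5c 5c 66 a5) = ce5d
m3: inner = H(66 36 36 36 8b 0d c9 86) = f0 ff; tag = H(0c 5c 5c 5c f0 ff) = 58b7 ← matches

3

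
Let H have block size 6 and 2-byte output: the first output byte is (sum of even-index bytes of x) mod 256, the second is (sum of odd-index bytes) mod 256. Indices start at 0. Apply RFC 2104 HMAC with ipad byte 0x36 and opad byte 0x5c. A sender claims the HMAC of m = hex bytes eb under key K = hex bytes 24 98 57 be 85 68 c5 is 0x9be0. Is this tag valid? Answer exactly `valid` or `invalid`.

Key hex bytes 24 98 57 be 85 68 c5 is 7 bytes > B = 6, so hash it first: H(key) = c5 be, then zero-pad to 6 bytes: K' = c5 be 00 00 00 00.
K' ⊕ ipad = f3 88 36 36 36 36; K' ⊕ opad = 99 e2 5c 5c 5c 5c.
Inner hash: even-index sum = 586 mod 256 = 74; odd-index sum = 244 mod 256 = 244 → 4a f4.
Outer hash (recomputed tag): even-index sum = 411 mod 256 = 155; odd-index sum = 654 mod 256 = 142 → 9b 8e.
Recomputed tag = 9b8e; claimed = 9be0 → mismatch.

invalid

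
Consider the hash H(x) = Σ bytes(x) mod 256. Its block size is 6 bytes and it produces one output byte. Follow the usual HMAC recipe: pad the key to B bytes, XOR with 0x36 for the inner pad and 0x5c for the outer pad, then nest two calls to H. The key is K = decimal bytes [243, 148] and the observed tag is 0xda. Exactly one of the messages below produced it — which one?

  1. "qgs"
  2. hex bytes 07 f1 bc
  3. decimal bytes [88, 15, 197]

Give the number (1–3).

2

Key decimal bytes [243, 148] = f3 94 is 2 bytes ≤ B = 6; zero-pad to 6 bytes: K' = f3 94 00 00 00 00.
K' ⊕ ipad = c5 a2 36 36 36 36; K' ⊕ opad = af c8 5c 5c 5c 5c.
m1: inner = H(c5 a2 36 36 36 36 71 67 73) = 8a; tag = H(af c8 5c 5c 5c 5c 8a) = 71
m2: inner = H(c5 a2 36 36 36 36 07 f1 bc) = f3; tag = H(af c8 5c 5c 5c 5c f3) = da ← matches
m3: inner = H(c5 a2 36 36 36 36 58 0f c5) = 6b; tag = H(af c8 5c 5c 5c 5c 6b) = 52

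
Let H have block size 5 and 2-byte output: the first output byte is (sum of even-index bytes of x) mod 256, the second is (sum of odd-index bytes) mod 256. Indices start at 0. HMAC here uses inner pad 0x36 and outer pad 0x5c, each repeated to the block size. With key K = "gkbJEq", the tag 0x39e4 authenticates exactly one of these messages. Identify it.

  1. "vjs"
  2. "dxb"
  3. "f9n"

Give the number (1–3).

Key "gkbJEq" = 67 6b 62 4a 45 71 is 6 bytes > B = 5, so hash it first: H(key) = 0e 26, then zero-pad to 5 bytes: K' = 0e 26 00 00 00.
K' ⊕ ipad = 38 10 36 36 36; K' ⊕ opad = 52 7a 5c 5c 5c.
m1: inner = H(38 10 36 36 36 76 6a 73) = 0e 2f; tag = H(52 7a 5c 5c 5c 0e 2f) = 39e4 ← matches
m2: inner = H(38 10 36 36 36 64 78 62) = 1c 0c; tag = H(52 7a 5c 5c 5c 1c 0c) = 16f2
m3: inner = H(38 10 36 36 36 66 39 6e) = dd 1a; tag = H(52 7a 5c 5c 5c dd 1a) = 24b3

1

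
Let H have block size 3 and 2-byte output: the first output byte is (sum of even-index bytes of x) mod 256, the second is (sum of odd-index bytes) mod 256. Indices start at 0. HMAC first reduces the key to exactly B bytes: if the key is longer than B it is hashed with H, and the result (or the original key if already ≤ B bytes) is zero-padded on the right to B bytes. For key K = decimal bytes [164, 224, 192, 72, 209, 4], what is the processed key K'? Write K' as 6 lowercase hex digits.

352c00

|K| = 6 > B = 3, so first hash the key.
H(K): even-index sum = 565 mod 256 = 53; odd-index sum = 300 mod 256 = 44 → 35 2c.
Zero-pad H(K) = 35 2c to 3 bytes: K' = 35 2c 00.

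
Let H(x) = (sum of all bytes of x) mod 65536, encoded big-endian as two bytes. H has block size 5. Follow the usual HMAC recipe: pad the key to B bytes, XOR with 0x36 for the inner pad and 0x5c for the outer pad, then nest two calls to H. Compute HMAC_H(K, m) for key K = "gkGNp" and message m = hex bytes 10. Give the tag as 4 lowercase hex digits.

Key "gkGNp" = 67 6b 47 4e 70 is exactly B = 5 bytes: K' = 67 6b 47 4e 70.
K' ⊕ ipad = 51 5d 71 78 46.  K' ⊕ opad = 3b 37 1b 12 2c.
Inner input = (K'⊕ipad) ∥ m = 51 5d 71 78 46 ∥ 10.
Inner hash: sum = 81+93+113+120+70+16 = 493 → 01 ed.
Outer input = (K'⊕opad) ∥ inner = 3b 37 1b 12 2c ∥ 01 ed.
Outer hash (tag): sum = 59+55+27+18+44+1+237 = 441 → 01 b9.

01b9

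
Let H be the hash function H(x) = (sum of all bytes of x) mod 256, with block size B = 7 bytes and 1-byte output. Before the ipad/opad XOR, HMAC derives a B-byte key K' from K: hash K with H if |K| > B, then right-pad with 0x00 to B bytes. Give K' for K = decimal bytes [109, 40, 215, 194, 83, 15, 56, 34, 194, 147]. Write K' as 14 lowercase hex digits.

|K| = 10 > B = 7, so first hash the key.
H(K): sum = 109+40+215+194+83+15+56+34+194+147 = 1087; mod 256 = 63 → 3f.
Zero-pad H(K) = 3f to 7 bytes: K' = 3f 00 00 00 00 00 00.

3f000000000000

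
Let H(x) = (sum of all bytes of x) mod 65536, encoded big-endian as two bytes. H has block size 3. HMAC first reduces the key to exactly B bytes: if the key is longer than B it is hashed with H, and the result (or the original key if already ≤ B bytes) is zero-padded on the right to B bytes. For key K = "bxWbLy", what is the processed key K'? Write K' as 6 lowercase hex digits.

025800

|K| = 6 > B = 3, so first hash the key.
H(K): sum = 98+120+87+98+76+121 = 600 → 02 58.
Zero-pad H(K) = 02 58 to 3 bytes: K' = 02 58 00.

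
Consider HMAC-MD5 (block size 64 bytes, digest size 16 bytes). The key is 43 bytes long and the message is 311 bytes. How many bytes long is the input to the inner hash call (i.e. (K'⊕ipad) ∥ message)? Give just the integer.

375

Key is 43 ≤ 64 bytes, zero-padded: |K'| = 64.
Inner input = (K'⊕ipad) ∥ m → 64 + 311 = 375 bytes.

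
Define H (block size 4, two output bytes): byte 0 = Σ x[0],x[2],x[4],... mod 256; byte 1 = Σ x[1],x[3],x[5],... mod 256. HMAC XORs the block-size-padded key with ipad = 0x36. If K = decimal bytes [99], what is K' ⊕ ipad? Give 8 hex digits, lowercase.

55363636

Key decimal bytes [99] = 63 is 1 byte ≤ B = 4; zero-pad to 4 bytes: K' = 63 00 00 00.
XOR each byte with 0x36: 63⊕36=55, 00⊕36=36, 00⊕36=36, 00⊕36=36.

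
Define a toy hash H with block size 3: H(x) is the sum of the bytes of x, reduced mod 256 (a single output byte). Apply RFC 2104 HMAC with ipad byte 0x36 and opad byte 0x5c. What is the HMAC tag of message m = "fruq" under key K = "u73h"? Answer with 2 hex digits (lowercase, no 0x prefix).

6e

Key "u73h" = 75 37 33 68 is 4 bytes > B = 3, so hash it first: H(key) = 47, then zero-pad to 3 bytes: K' = 47 00 00.
K' ⊕ ipad = 71 36 36.  K' ⊕ opad = 1b 5c 5c.
Inner input = (K'⊕ipad) ∥ m = 71 36 36 ∥ 66 72 75 71.
Inner hash: sum = 113+54+54+102+114+117+113 = 667; mod 256 = 155 → 9b.
Outer input = (K'⊕opad) ∥ inner = 1b 5c 5c ∥ 9b.
Outer hash (tag): sum = 27+92+92+155 = 366; mod 256 = 110 → 6e.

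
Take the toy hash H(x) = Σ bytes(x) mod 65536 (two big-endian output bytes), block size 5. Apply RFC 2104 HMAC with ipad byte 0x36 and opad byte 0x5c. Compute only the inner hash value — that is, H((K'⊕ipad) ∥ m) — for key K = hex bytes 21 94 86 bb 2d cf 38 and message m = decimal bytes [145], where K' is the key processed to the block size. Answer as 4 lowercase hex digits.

0184

Key hex bytes 21 94 86 bb 2d cf 38 is 7 bytes > B = 5, so hash it first: H(key) = 03 2a, then zero-pad to 5 bytes: K' = 03 2a 00 00 00.
K' ⊕ ipad = 35 1c 36 36 36.
Inner input = 35 1c 36 36 36 ∥ 91.
Inner hash: sum = 53+28+54+54+54+145 = 388 → 01 84.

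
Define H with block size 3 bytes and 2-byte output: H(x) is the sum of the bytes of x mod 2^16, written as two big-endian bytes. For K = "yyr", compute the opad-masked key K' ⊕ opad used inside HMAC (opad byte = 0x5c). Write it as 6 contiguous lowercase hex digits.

Key "yyr" = 79 79 72 is exactly B = 3 bytes: K' = 79 79 72.
XOR each byte with 0x5c: 79⊕5c=25, 79⊕5c=25, 72⊕5c=2e.

25252e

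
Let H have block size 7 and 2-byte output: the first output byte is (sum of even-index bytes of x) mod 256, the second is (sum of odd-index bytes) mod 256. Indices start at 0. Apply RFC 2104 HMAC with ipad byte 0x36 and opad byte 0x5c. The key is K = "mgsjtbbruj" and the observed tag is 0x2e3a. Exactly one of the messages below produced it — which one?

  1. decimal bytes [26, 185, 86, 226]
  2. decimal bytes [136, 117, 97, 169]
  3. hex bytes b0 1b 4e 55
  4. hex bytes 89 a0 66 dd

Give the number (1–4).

Key "mgsjtbbruj" = 6d 67 73 6a 74 62 62 72 75 6a is 10 bytes > B = 7, so hash it first: H(key) = 2b 0f, then zero-pad to 7 bytes: K' = 2b 0f 00 00 00 00 00.
K' ⊕ ipad = 1d 39 36 36 36 36 36; K' ⊕ opad = 77 53 5c 5c 5c 5c 5c.
m1: inner = H(1d 39 36 36 36 36 36 1a b9 56 e2) = 5a 15; tag = H(77 53 5c 5c 5c 5c 5c 5a 15) = a065
m2: inner = H(1d 39 36 36 36 36 36 88 75 61 a9) = dd 8e; tag = H(77 53 5c 5c 5c 5c 5c dd 8e) = 19e8
m3: inner = H(1d 39 36 36 36 36 36 b0 1b 4e 55) = 2f a3; tag = H(77 53 5c 5c 5c 5c 5c 2f a3) = 2e3a ← matches
m4: inner = H(1d 39 36 36 36 36 36 89 a0 66 dd) = 3c 94; tag = H(77 53 5c 5c 5c 5c 5c 3c 94) = 1f47

3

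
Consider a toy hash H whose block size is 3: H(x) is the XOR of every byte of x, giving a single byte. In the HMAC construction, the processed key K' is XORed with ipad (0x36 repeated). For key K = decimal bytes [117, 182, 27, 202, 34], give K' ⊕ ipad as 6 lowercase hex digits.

063636

Key decimal bytes [117, 182, 27, 202, 34] = 75 b6 1b ca 22 is 5 bytes > B = 3, so hash it first: H(key) = 30, then zero-pad to 3 bytes: K' = 30 00 00.
XOR each byte with 0x36: 30⊕36=06, 00⊕36=36, 00⊕36=36.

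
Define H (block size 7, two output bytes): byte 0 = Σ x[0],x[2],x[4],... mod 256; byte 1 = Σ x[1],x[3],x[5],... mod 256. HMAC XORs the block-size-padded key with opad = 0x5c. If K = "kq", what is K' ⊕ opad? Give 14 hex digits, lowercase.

Key "kq" = 6b 71 is 2 bytes ≤ B = 7; zero-pad to 7 bytes: K' = 6b 71 00 00 00 00 00.
XOR each byte with 0x5c: 6b⊕5c=37, 71⊕5c=2d, 00⊕5c=5c, 00⊕5c=5c, 00⊕5c=5c, 00⊕5c=5c, 00⊕5c=5c.

372d5c5c5c5c5c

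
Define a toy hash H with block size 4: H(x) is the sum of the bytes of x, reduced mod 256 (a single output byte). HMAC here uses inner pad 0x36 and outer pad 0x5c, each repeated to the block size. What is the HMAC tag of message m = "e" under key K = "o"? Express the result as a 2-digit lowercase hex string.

a7

Key "o" = 6f is 1 byte ≤ B = 4; zero-pad to 4 bytes: K' = 6f 00 00 00.
K' ⊕ ipad = 59 36 36 36.  K' ⊕ opad = 33 5c 5c 5c.
Inner input = (K'⊕ipad) ∥ m = 59 36 36 36 ∥ 65.
Inner hash: sum = 89+54+54+54+101 = 352; mod 256 = 96 → 60.
Outer input = (K'⊕opad) ∥ inner = 33 5c 5c 5c ∥ 60.
Outer hash (tag): sum = 51+92+92+92+96 = 423; mod 256 = 167 → a7.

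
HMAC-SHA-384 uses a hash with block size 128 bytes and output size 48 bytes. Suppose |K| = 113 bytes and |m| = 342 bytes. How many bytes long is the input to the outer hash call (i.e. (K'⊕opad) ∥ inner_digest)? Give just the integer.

Key is 113 ≤ 128 bytes, zero-padded: |K'| = 128.
Outer input = (K'⊕opad) ∥ H(inner) → 128 + 48 = 176 bytes.

176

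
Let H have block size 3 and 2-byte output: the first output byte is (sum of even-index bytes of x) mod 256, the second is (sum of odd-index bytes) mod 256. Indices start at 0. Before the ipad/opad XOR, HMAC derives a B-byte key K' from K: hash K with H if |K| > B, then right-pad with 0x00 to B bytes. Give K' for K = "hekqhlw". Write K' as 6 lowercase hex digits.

b24200

|K| = 7 > B = 3, so first hash the key.
H(K): even-index sum = 434 mod 256 = 178; odd-index sum = 322 mod 256 = 66 → b2 42.
Zero-pad H(K) = b2 42 to 3 bytes: K' = b2 42 00.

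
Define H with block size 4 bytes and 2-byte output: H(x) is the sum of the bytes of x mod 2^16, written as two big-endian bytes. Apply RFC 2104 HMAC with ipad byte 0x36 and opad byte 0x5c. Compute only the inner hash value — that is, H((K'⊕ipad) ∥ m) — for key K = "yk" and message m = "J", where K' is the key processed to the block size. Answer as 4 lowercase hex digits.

Key "yk" = 79 6b is 2 bytes ≤ B = 4; zero-pad to 4 bytes: K' = 79 6b 00 00.
K' ⊕ ipad = 4f 5d 36 36.
Inner input = 4f 5d 36 36 ∥ 4a.
Inner hash: sum = 79+93+54+54+74 = 354 → 01 62.

0162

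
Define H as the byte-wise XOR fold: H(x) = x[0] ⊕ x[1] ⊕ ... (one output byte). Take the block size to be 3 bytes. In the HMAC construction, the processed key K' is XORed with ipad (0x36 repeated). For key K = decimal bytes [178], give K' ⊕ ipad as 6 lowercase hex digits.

Key decimal bytes [178] = b2 is 1 byte ≤ B = 3; zero-pad to 3 bytes: K' = b2 00 00.
XOR each byte with 0x36: b2⊕36=84, 00⊕36=36, 00⊕36=36.

843636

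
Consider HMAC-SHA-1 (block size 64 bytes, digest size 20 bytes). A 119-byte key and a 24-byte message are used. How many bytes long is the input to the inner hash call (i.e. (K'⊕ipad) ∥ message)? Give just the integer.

88

Key is 119 > 64 bytes, so it is hashed to 20 bytes then zero-padded to 64: |K'| = 64.
Inner input = (K'⊕ipad) ∥ m → 64 + 24 = 88 bytes.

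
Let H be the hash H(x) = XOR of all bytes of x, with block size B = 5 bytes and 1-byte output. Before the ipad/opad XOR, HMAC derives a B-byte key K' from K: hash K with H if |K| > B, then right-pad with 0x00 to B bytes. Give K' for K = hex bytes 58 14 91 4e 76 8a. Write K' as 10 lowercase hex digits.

6f00000000

|K| = 6 > B = 5, so first hash the key.
H(K): XOR 58⊕14⊕91⊕4e⊕76⊕8a = 6f.
Zero-pad H(K) = 6f to 5 bytes: K' = 6f 00 00 00 00.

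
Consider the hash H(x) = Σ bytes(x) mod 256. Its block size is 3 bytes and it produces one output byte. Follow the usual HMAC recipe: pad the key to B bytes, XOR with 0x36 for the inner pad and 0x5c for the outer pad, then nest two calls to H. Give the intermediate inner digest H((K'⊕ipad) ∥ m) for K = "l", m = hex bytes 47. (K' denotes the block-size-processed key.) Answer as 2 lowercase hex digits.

Key "l" = 6c is 1 byte ≤ B = 3; zero-pad to 3 bytes: K' = 6c 00 00.
K' ⊕ ipad = 5a 36 36.
Inner input = 5a 36 36 ∥ 47.
Inner hash: sum = 90+54+54+71 = 269; mod 256 = 13 → 0d.

0d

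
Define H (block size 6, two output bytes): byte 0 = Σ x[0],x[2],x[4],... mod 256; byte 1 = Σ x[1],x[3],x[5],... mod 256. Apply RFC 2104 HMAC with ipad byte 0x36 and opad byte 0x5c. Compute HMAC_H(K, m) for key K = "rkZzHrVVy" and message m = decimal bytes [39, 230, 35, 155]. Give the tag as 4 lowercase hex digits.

0231

Key "rkZzHrVVy" = 72 6b 5a 7a 48 72 56 56 79 is 9 bytes > B = 6, so hash it first: H(key) = e3 ad, then zero-pad to 6 bytes: K' = e3 ad 00 00 00 00.
K' ⊕ ipad = d5 9b 36 36 36 36.  K' ⊕ opad = bf f1 5c 5c 5c 5c.
Inner input = (K'⊕ipad) ∥ m = d5 9b 36 36 36 36 ∥ 27 e6 23 9b.
Inner hash: even-index sum = 395 mod 256 = 139; odd-index sum = 648 mod 256 = 136 → 8b 88.
Outer input = (K'⊕opad) ∥ inner = bf f1 5c 5c 5c 5c ∥ 8b 88.
Outer hash (tag): even-index sum = 514 mod 256 = 2; odd-index sum = 561 mod 256 = 49 → 02 31.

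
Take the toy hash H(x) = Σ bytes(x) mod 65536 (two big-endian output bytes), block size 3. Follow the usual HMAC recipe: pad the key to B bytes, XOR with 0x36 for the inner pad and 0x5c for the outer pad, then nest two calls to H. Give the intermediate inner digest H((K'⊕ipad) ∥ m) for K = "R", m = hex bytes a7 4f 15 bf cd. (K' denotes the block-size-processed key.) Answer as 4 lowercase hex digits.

0367

Key "R" = 52 is 1 byte ≤ B = 3; zero-pad to 3 bytes: K' = 52 00 00.
K' ⊕ ipad = 64 36 36.
Inner input = 64 36 36 ∥ a7 4f 15 bf cd.
Inner hash: sum = 100+54+54+167+79+21+191+205 = 871 → 03 67.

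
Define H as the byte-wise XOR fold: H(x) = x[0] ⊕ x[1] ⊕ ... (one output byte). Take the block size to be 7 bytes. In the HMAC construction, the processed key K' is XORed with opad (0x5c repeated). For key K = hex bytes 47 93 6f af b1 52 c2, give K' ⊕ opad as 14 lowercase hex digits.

Key hex bytes 47 93 6f af b1 52 c2 is exactly B = 7 bytes: K' = 47 93 6f af b1 52 c2.
XOR each byte with 0x5c: 47⊕5c=1b, 93⊕5c=cf, 6f⊕5c=33, af⊕5c=f3, b1⊕5c=ed, 52⊕5c=0e, c2⊕5c=9e.

1bcf33f3ed0e9e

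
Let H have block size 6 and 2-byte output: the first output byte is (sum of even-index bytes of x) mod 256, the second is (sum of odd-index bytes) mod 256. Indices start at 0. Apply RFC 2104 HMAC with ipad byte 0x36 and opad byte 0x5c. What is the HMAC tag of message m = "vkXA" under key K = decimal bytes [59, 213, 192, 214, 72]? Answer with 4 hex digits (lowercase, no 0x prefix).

6614

Key decimal bytes [59, 213, 192, 214, 72] = 3b d5 c0 d6 48 is 5 bytes ≤ B = 6; zero-pad to 6 bytes: K' = 3b d5 c0 d6 48 00.
K' ⊕ ipad = 0d e3 f6 e0 7e 36.  K' ⊕ opad = 67 89 9c 8a 14 5c.
Inner input = (K'⊕ipad) ∥ m = 0d e3 f6 e0 7e 36 ∥ 76 6b 58 41.
Inner hash: even-index sum = 591 mod 256 = 79; odd-index sum = 677 mod 256 = 165 → 4f a5.
Outer input = (K'⊕opad) ∥ inner = 67 89 9c 8a 14 5c ∥ 4f a5.
Outer hash (tag): even-index sum = 358 mod 256 = 102; odd-index sum = 532 mod 256 = 20 → 66 14.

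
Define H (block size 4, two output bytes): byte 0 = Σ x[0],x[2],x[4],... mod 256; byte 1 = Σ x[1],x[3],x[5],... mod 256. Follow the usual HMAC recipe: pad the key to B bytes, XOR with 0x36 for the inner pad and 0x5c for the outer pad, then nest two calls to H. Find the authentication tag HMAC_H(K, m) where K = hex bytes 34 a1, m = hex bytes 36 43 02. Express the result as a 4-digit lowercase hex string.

Key hex bytes 34 a1 is 2 bytes ≤ B = 4; zero-pad to 4 bytes: K' = 34 a1 00 00.
K' ⊕ ipad = 02 97 36 36.  K' ⊕ opad = 68 fd 5c 5c.
Inner input = (K'⊕ipad) ∥ m = 02 97 36 36 ∥ 36 43 02.
Inner hash: even-index sum = 112 mod 256 = 112; odd-index sum = 272 mod 256 = 16 → 70 10.
Outer input = (K'⊕opad) ∥ inner = 68 fd 5c 5c ∥ 70 10.
Outer hash (tag): even-index sum = 308 mod 256 = 52; odd-index sum = 361 mod 256 = 105 → 34 69.

3469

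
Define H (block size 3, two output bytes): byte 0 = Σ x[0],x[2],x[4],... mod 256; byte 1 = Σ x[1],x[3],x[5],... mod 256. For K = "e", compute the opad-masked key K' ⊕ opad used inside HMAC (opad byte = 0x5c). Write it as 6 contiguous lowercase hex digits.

395c5c

Key "e" = 65 is 1 byte ≤ B = 3; zero-pad to 3 bytes: K' = 65 00 00.
XOR each byte with 0x5c: 65⊕5c=39, 00⊕5c=5c, 00⊕5c=5c.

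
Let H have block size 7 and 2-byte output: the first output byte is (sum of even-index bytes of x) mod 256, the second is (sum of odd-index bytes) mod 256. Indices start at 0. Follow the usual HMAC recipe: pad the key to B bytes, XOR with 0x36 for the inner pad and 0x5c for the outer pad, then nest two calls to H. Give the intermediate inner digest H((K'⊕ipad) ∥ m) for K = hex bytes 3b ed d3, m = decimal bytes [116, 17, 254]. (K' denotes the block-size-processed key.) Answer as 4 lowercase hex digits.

Key hex bytes 3b ed d3 is 3 bytes ≤ B = 7; zero-pad to 7 bytes: K' = 3b ed d3 00 00 00 00.
K' ⊕ ipad = 0d db e5 36 36 36 36.
Inner input = 0d db e5 36 36 36 36 ∥ 74 11 fe.
Inner hash: even-index sum = 367 mod 256 = 111; odd-index sum = 697 mod 256 = 185 → 6f b9.

6fb9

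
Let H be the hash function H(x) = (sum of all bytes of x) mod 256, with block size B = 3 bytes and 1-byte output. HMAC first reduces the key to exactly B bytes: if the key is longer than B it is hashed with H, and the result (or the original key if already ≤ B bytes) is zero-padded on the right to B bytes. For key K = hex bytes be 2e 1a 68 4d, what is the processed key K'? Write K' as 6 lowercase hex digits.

bb0000

|K| = 5 > B = 3, so first hash the key.
H(K): sum = 190+46+26+104+77 = 443; mod 256 = 187 → bb.
Zero-pad H(K) = bb to 3 bytes: K' = bb 00 00.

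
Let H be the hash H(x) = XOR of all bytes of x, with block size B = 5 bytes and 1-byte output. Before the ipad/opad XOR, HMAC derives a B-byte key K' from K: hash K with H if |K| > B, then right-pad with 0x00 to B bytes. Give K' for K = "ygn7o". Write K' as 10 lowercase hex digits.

79676e376f

Key "ygn7o" = 79 67 6e 37 6f is exactly B = 5 bytes: K' = 79 67 6e 37 6f.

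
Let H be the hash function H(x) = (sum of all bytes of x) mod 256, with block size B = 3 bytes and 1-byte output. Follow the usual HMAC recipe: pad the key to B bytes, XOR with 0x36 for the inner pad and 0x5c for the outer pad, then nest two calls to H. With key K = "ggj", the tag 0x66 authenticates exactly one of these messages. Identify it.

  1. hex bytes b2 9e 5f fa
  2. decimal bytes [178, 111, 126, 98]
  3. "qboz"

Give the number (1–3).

Key "ggj" = 67 67 6a is exactly B = 3 bytes: K' = 67 67 6a.
K' ⊕ ipad = 51 51 5c; K' ⊕ opad = 3b 3b 36.
m1: inner = H(51 51 5c b2 9e 5f fa) = a7; tag = H(3b 3b 36 a7) = 53
m2: inner = H(51 51 5c b2 6f 7e 62) = ff; tag = H(3b 3b 36 ff) = ab
m3: inner = H(51 51 5c 71 62 6f 7a) = ba; tag = H(3b 3b 36 ba) = 66 ← matches

3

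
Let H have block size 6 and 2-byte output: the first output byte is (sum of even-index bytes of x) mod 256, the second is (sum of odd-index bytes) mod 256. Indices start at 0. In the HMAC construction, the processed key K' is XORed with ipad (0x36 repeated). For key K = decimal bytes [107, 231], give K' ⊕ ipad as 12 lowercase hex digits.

5dd136363636

Key decimal bytes [107, 231] = 6b e7 is 2 bytes ≤ B = 6; zero-pad to 6 bytes: K' = 6b e7 00 00 00 00.
XOR each byte with 0x36: 6b⊕36=5d, e7⊕36=d1, 00⊕36=36, 00⊕36=36, 00⊕36=36, 00⊕36=36.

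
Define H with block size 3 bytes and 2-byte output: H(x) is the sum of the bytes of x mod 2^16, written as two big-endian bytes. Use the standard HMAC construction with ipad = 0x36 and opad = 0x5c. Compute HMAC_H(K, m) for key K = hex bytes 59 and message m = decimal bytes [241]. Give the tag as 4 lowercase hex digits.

Key hex bytes 59 is 1 byte ≤ B = 3; zero-pad to 3 bytes: K' = 59 00 00.
K' ⊕ ipad = 6f 36 36.  K' ⊕ opad = 05 5c 5c.
Inner input = (K'⊕ipad) ∥ m = 6f 36 36 ∥ f1.
Inner hash: sum = 111+54+54+241 = 460 → 01 cc.
Outer input = (K'⊕opad) ∥ inner = 05 5c 5c ∥ 01 cc.
Outer hash (tag): sum = 5+92+92+1+204 = 394 → 01 8a.

018a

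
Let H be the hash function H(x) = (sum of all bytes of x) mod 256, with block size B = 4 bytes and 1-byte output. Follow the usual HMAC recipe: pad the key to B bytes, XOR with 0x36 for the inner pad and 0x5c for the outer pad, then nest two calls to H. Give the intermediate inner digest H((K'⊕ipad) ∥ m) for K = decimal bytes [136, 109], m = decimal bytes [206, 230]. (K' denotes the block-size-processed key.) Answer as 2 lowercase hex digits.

Key decimal bytes [136, 109] = 88 6d is 2 bytes ≤ B = 4; zero-pad to 4 bytes: K' = 88 6d 00 00.
K' ⊕ ipad = be 5b 36 36.
Inner input = be 5b 36 36 ∥ ce e6.
Inner hash: sum = 190+91+54+54+206+230 = 825; mod 256 = 57 → 39.

39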